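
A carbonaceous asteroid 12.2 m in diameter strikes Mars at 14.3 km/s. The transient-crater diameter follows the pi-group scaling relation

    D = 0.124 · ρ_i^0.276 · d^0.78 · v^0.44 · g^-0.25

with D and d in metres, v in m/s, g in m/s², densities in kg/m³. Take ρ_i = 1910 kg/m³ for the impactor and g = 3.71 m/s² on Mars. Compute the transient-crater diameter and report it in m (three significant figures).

D ≈ 341 m

In SI units: v = 14300 m/s.
ρ_i^0.276 = 1910^0.276 = 8.046
d^0.78 = 12.2^0.78 = 7.037
v^0.44 = 14300^0.44 = 67.35
g^-0.25 = 3.71^-0.25 = 0.7205
D = 0.124 × 8.046 × 7.037 × 67.35 × 0.7205 = 340.7 m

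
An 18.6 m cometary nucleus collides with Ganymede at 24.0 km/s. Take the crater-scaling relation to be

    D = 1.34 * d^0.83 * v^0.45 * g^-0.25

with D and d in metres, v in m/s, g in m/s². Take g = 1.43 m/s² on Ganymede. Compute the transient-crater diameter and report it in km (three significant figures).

In SI units: v = 24000 m/s.
d^0.83 = 18.6^0.83 = 11.32
v^0.45 = 24000^0.45 = 93.56
g^-0.25 = 1.43^-0.25 = 0.9145
D = 1.34 × 11.32 × 93.56 × 0.9145 = 1298 m
   = 1.298 km

D ≈ 1.30 km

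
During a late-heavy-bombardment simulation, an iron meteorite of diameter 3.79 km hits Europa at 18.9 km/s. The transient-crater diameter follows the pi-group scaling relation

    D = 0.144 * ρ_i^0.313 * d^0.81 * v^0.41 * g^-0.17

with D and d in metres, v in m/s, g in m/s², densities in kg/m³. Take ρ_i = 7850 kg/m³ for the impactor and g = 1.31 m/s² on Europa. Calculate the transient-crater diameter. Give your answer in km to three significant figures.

D ≈ 102 km

In SI units: d = 3790 m, v = 18900 m/s.
ρ_i^0.313 = 7850^0.313 = 16.56
d^0.81 = 3790^0.81 = 791.9
v^0.41 = 18900^0.41 = 56.67
g^-0.17 = 1.31^-0.17 = 0.9551
D = 0.144 × 16.56 × 791.9 × 56.67 × 0.9551 = 1.022 × 10^5 m
   = 102.2 km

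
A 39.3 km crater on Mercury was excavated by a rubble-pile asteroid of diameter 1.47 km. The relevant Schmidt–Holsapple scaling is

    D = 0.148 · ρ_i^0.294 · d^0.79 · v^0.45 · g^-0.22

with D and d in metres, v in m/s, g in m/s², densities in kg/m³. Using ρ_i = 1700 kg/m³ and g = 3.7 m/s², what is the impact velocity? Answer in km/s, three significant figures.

v ≈ 45.8 km/s

Rearranging for v: v = [D / (0.148 · 1700^0.294 · 1470^0.79 · 3.7^-0.22)]^(1/0.45).
D = 39300 m.
1700^0.294 = 8.907
1470^0.79 = 317.8
3.7^-0.22 = 0.7499
Denominator = 0.148 × 8.907 × 317.8 × 0.7499 = 314.2
D / 314.2 = 39300 / 314.2 = 125.1
v = 125.1^(1/0.45) = 125.1^2.2222 = 45764 m/s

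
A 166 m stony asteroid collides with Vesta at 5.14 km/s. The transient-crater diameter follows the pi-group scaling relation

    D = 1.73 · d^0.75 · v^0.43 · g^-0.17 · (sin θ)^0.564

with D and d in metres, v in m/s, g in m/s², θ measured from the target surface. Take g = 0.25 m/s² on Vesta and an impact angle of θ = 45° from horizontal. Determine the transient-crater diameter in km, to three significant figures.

In SI units: v = 5140 m/s.
d^0.75 = 166^0.75 = 46.25
v^0.43 = 5140^0.43 = 39.42
g^-0.17 = 0.25^-0.17 = 1.266
(sin 45°)^0.564 = 0.7071^0.564 = 0.8224
D = 1.73 × 46.25 × 39.42 × 1.266 × 0.8224 = 3284 m
   = 3.284 km

D ≈ 3.28 km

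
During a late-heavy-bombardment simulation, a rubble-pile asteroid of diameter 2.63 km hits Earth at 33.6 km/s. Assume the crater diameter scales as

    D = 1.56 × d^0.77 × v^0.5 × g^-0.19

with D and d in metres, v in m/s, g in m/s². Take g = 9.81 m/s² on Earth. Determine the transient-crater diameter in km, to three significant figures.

D ≈ 79.7 km

In SI units: d = 2630 m, v = 33600 m/s.
d^0.77 = 2630^0.77 = 429.9
v^0.5 = 33600^0.5 = 183.3
g^-0.19 = 9.81^-0.19 = 0.6480
D = 1.56 × 429.9 × 183.3 × 0.6480 = 79658 m
   = 79.66 km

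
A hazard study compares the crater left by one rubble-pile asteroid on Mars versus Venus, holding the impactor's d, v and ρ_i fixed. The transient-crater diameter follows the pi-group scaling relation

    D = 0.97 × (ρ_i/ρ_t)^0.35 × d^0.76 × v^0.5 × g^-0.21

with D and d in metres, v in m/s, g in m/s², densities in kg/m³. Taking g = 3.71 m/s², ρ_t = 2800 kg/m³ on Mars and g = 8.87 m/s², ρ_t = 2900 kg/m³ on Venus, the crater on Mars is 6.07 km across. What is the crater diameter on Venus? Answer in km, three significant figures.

D ≈ 4.99 km

The impactor-only factors (d, v, ρ_i) cancel in the ratio, leaving D_Venus/D_Mars = (g_Venus/g_Mars)^-0.21 · (ρ_t,Mars/ρ_t,Venus)^0.35.
(8.87/3.71)^-0.21 = 2.391^-0.21 = 0.8327
(2800/2900)^0.35 = 0.9655^0.35 = 0.9878
Ratio = 0.8327 × 0.9878 = 0.8225
D_Venus = 0.8225 × 6.07 km = 4.99 km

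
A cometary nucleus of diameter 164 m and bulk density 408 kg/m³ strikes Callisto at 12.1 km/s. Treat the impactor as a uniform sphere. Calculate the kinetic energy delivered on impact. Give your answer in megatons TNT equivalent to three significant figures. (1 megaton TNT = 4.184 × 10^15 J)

E ≈ 16.5 Mt TNT

v = 12100 m/s.
Mass m = (π/6) ρ d³ = (π/6) × 408 × (164)³ = 9.423 × 10^8 kg
E = ½ m v² = 0.5 × 9.423 × 10^8 × (12100)² = 6.898 × 10^16 J
   = 6.898 × 10^16 / 4.184×10^15 = 16.49 Mt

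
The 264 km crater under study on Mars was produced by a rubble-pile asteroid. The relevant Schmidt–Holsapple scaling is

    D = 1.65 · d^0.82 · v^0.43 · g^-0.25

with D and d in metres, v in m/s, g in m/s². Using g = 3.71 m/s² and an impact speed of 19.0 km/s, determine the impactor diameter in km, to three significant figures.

Rearranging for d: d = [D / (1.65 · 19000^0.43 · 3.71^-0.25)]^(1/0.82).
D = 264000 m.
19000^0.43 = 69.16
3.71^-0.25 = 0.7205
Denominator = 1.65 × 69.16 × 0.7205 = 82.22
D / 82.22 = 264000 / 82.22 = 3211
d = 3211^(1/0.82) = 3211^1.2195 = 18895 m

d ≈ 18.9 km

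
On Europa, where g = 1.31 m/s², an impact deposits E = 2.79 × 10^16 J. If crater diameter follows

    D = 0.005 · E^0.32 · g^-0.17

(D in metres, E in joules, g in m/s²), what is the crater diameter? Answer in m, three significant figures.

E^0.32 = (2.79 × 10^16)^0.32 = 1.831 × 10^5
g^-0.17 = 1.31^-0.17 = 0.9551
D = 0.005 × 1.831 × 10^5 × 0.9551 = 874.4 m

D ≈ 874 m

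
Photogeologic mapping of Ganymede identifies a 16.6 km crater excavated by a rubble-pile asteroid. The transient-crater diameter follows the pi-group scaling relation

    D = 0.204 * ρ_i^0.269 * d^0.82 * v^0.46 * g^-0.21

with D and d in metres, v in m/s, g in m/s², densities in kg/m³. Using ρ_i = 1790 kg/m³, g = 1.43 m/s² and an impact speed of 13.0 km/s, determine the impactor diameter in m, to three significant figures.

d ≈ 450 m

Rearranging for d: d = [D / (0.204 · 1790^0.269 · 13000^0.46 · 1.43^-0.21)]^(1/0.82).
D = 16600 m.
1790^0.269 = 7.499
13000^0.46 = 78.06
1.43^-0.21 = 0.9276
Denominator = 0.204 × 7.499 × 78.06 × 0.9276 = 110.8
D / 110.8 = 16600 / 110.8 = 149.8
d = 149.8^(1/0.82) = 149.8^1.2195 = 449.8 m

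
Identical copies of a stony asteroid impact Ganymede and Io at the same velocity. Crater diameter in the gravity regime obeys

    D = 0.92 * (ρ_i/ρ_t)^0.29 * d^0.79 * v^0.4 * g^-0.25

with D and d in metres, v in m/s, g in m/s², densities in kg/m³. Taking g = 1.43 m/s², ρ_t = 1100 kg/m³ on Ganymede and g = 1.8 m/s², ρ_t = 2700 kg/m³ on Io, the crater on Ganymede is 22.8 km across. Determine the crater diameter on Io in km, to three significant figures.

D ≈ 16.6 km

The impactor-only factors (d, v, ρ_i) cancel in the ratio, leaving D_Io/D_Ganymede = (g_Io/g_Ganymede)^-0.25 · (ρ_t,Ganymede/ρ_t,Io)^0.29.
(1.8/1.43)^-0.25 = 1.259^-0.25 = 0.9440
(1100/2700)^0.29 = 0.4074^0.29 = 0.7707
Ratio = 0.9440 × 0.7707 = 0.7275
D_Io = 0.7275 × 22.8 km = 16.6 km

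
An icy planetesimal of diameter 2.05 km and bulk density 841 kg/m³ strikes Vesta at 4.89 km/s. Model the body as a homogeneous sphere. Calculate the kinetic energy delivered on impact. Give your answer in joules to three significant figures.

d = 2050 m; v = 4890 m/s.
Mass m = (π/6) ρ d³ = (π/6) × 841 × (2050)³ = 3.794 × 10^12 kg
E = ½ m v² = 0.5 × 3.794 × 10^12 × (4890)² = 4.536 × 10^19 J

E ≈ 4.54 × 10^19 J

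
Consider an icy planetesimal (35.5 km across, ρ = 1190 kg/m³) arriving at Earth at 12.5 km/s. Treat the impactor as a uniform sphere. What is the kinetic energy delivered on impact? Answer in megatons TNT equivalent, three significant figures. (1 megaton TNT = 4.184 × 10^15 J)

d = 35500 m; v = 12500 m/s.
Mass m = (π/6) ρ d³ = (π/6) × 1190 × (35500)³ = 2.788 × 10^16 kg
E = ½ m v² = 0.5 × 2.788 × 10^16 × (12500)² = 2.178 × 10^24 J
   = 2.178 × 10^24 / 4.184×10^15 = 5.206 × 10^8 Mt

E ≈ 5.21 × 10^8 Mt TNT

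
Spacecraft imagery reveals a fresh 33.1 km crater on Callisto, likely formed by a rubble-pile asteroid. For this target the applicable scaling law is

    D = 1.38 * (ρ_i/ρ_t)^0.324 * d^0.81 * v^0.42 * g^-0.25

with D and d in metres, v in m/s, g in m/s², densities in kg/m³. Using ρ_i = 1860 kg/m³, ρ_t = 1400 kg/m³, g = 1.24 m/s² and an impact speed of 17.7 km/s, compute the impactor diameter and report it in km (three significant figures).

d ≈ 1.53 km

Rearranging for d: d = [D / (1.38 · (1860/1400)^0.324 · 17700^0.42 · 1.24^-0.25)]^(1/0.81).
D = 33100 m.
(1860/1400)^0.324 = 1.096
17700^0.42 = 60.83
1.24^-0.25 = 0.9476
Denominator = 1.38 × 1.096 × 60.83 × 0.9476 = 87.18
D / 87.18 = 33100 / 87.18 = 379.7
d = 379.7^(1/0.81) = 379.7^1.2346 = 1530 m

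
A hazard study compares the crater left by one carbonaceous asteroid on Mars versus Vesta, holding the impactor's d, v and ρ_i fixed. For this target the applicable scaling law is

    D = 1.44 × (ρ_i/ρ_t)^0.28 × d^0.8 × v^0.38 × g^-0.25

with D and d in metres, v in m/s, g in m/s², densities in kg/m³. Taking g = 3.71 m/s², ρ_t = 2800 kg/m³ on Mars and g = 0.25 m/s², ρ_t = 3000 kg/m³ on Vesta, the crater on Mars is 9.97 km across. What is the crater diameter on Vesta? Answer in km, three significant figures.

The impactor-only factors (d, v, ρ_i) cancel in the ratio, leaving D_Vesta/D_Mars = (g_Vesta/g_Mars)^-0.25 · (ρ_t,Mars/ρ_t,Vesta)^0.28.
(0.25/3.71)^-0.25 = 0.06739^-0.25 = 1.963
(2800/3000)^0.28 = 0.9333^0.28 = 0.9809
Ratio = 1.963 × 0.9809 = 1.926
D_Vesta = 1.926 × 9.97 km = 19.2 km

D ≈ 19.2 km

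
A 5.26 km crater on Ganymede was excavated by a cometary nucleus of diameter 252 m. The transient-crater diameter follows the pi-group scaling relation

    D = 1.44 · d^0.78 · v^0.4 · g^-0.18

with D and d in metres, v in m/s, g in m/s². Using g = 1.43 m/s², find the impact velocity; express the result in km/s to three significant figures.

Rearranging for v: v = [D / (1.44 · 252^0.78 · 1.43^-0.18)]^(1/0.4).
D = 5260 m.
252^0.78 = 74.66
1.43^-0.18 = 0.9376
Denominator = 1.44 × 74.66 × 0.9376 = 100.8
D / 100.8 = 5260 / 100.8 = 52.18
v = 52.18^(1/0.4) = 52.18^2.5 = 19668 m/s

v ≈ 19.7 km/s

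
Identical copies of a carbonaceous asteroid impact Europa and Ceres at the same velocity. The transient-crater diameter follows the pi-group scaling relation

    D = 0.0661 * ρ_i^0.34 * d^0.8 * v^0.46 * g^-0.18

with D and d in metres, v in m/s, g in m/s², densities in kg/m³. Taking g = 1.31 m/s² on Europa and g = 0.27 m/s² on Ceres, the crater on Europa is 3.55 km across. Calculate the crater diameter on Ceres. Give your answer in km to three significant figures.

D ≈ 4.72 km

All impactor-dependent factors cancel in the ratio, leaving D_Ceres/D_Europa = (g_Ceres/g_Europa)^-0.18.
(0.27/1.31)^-0.18 = 0.2061^-0.18 = 1.329
D_Ceres = 1.329 × 3.55 km = 4.72 km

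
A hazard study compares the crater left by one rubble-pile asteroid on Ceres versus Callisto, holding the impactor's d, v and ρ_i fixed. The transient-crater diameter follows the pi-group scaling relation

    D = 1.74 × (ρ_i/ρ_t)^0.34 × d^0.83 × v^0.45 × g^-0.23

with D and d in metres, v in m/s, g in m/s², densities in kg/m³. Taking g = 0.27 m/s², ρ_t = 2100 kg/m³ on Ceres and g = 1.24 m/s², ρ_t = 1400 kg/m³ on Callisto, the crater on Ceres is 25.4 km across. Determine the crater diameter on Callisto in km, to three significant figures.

The impactor-only factors (d, v, ρ_i) cancel in the ratio, leaving D_Callisto/D_Ceres = (g_Callisto/g_Ceres)^-0.23 · (ρ_t,Ceres/ρ_t,Callisto)^0.34.
(1.24/0.27)^-0.23 = 4.593^-0.23 = 0.7042
(2100/1400)^0.34 = 1.500^0.34 = 1.148
Ratio = 0.7042 × 1.148 = 0.8084
D_Callisto = 0.8084 × 25.4 km = 20.5 km

D ≈ 20.5 km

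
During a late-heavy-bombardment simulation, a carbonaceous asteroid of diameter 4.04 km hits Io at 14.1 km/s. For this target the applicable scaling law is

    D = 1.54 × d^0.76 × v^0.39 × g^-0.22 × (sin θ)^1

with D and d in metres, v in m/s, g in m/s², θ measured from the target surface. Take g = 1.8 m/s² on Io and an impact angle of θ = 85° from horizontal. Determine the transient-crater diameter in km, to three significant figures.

D ≈ 30.8 km

In SI units: d = 4040 m, v = 14100 m/s.
d^0.76 = 4040^0.76 = 550.6
v^0.39 = 14100^0.39 = 41.51
g^-0.22 = 1.8^-0.22 = 0.8787
(sin 85°)^1 = 0.9962^1 = 0.9962
D = 1.54 × 550.6 × 41.51 × 0.8787 × 0.9962 = 30810 m
   = 30.81 km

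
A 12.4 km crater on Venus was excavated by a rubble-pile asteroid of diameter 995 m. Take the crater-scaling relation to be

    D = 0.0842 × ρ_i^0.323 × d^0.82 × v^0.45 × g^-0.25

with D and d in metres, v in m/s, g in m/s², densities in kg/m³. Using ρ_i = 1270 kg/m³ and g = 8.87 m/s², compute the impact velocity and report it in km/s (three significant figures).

Rearranging for v: v = [D / (0.0842 · 1270^0.323 · 995^0.82 · 8.87^-0.25)]^(1/0.45).
D = 12400 m.
1270^0.323 = 10.06
995^0.82 = 287.2
8.87^-0.25 = 0.5795
Denominator = 0.0842 × 10.06 × 287.2 × 0.5795 = 141.0
D / 141.0 = 12400 / 141.0 = 87.94
v = 87.94^(1/0.45) = 87.94^2.2222 = 20911 m/s

v ≈ 20.9 km/s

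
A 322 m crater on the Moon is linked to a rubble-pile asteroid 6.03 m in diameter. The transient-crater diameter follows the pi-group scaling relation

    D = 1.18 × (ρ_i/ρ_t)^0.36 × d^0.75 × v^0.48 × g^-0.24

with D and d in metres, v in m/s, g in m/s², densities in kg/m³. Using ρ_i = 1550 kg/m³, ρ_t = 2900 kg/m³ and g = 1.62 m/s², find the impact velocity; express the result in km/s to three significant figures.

Rearranging for v: v = [D / (1.18 · (1550/2900)^0.36 · 6.03^0.75 · 1.62^-0.24)]^(1/0.48).
(1550/2900)^0.36 = 0.7981
6.03^0.75 = 3.848
1.62^-0.24 = 0.8907
Denominator = 1.18 × 0.7981 × 3.848 × 0.8907 = 3.228
D / 3.228 = 322 / 3.228 = 99.75
v = 99.75^(1/0.48) = 99.75^2.0833 = 14599 m/s

v ≈ 14.6 km/s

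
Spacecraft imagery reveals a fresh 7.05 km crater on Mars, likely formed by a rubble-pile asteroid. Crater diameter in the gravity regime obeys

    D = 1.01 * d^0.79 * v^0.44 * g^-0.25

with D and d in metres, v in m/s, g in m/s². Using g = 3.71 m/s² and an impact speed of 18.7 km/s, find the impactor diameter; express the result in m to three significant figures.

Rearranging for d: d = [D / (1.01 · 18700^0.44 · 3.71^-0.25)]^(1/0.79).
D = 7050 m.
18700^0.44 = 75.79
3.71^-0.25 = 0.7205
Denominator = 1.01 × 75.79 × 0.7205 = 55.15
D / 55.15 = 7050 / 55.15 = 127.8
d = 127.8^(1/0.79) = 127.8^1.2658 = 463.9 m

d ≈ 464 m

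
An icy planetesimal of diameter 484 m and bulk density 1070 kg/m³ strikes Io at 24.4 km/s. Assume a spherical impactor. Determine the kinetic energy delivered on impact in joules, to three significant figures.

E ≈ 1.89 × 10^19 J

v = 24400 m/s.
Mass m = (π/6) ρ d³ = (π/6) × 1070 × (484)³ = 6.352 × 10^10 kg
E = ½ m v² = 0.5 × 6.352 × 10^10 × (24400)² = 1.891 × 10^19 J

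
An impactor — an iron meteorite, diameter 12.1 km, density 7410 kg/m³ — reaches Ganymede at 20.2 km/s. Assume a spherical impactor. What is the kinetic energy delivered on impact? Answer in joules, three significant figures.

d = 12100 m; v = 20200 m/s.
Mass m = (π/6) ρ d³ = (π/6) × 7410 × (12100)³ = 6.873 × 10^15 kg
E = ½ m v² = 0.5 × 6.873 × 10^15 × (20200)² = 1.402 × 10^24 J

E ≈ 1.40 × 10^24 J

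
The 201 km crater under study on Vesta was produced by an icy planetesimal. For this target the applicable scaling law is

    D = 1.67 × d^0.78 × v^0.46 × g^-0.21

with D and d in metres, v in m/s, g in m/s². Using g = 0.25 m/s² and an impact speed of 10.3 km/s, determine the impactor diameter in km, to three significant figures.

Rearranging for d: d = [D / (1.67 · 10300^0.46 · 0.25^-0.21)]^(1/0.78).
D = 201000 m.
10300^0.46 = 70.13
0.25^-0.21 = 1.338
Denominator = 1.67 × 70.13 × 1.338 = 156.7
D / 156.7 = 201000 / 156.7 = 1283
d = 1283^(1/0.78) = 1283^1.2821 = 9662 m

d ≈ 9.66 km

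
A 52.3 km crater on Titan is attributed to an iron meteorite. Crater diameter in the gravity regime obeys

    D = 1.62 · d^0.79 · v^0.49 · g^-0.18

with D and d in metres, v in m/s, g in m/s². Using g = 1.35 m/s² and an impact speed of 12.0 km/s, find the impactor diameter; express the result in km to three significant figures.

d ≈ 1.61 km

Rearranging for d: d = [D / (1.62 · 12000^0.49 · 1.35^-0.18)]^(1/0.79).
D = 52300 m.
12000^0.49 = 99.72
1.35^-0.18 = 0.9474
Denominator = 1.62 × 99.72 × 0.9474 = 153.0
D / 153.0 = 52300 / 153.0 = 341.8
d = 341.8^(1/0.79) = 341.8^1.2658 = 1612 m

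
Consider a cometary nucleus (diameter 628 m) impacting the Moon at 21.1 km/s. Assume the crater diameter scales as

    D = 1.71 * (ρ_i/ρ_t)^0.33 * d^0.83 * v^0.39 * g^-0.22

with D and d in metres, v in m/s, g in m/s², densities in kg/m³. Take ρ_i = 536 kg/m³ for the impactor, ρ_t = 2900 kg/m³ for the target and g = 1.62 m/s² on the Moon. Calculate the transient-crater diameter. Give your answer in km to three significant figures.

D ≈ 8.99 km

In SI units: v = 21100 m/s.
(ρ_i/ρ_t)^0.33 = (536/2900)^0.33 = 0.5728
d^0.83 = 628^0.83 = 210.0
v^0.39 = 21100^0.39 = 48.58
g^-0.22 = 1.62^-0.22 = 0.8993
D = 1.71 × 0.5728 × 210.0 × 48.58 × 0.8993 = 8986 m
   = 8.986 km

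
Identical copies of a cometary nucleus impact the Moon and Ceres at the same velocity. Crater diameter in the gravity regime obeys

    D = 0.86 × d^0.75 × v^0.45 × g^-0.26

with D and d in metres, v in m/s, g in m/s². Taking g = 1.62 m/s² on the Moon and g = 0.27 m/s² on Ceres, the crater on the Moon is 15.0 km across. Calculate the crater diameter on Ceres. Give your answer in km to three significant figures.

D ≈ 23.9 km

All impactor-dependent factors cancel in the ratio, leaving D_Ceres/D_Moon = (g_Ceres/g_Moon)^-0.26.
(0.27/1.62)^-0.26 = 0.1667^-0.26 = 1.593
D_Ceres = 1.593 × 15.0 km = 23.9 km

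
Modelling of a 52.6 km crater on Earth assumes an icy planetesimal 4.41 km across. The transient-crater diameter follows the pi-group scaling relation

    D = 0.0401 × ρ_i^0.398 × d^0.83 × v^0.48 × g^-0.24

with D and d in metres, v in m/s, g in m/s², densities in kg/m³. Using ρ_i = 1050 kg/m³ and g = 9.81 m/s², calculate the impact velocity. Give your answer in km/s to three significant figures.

v ≈ 27.2 km/s

Rearranging for v: v = [D / (0.0401 · 1050^0.398 · 4410^0.83 · 9.81^-0.24)]^(1/0.48).
D = 52600 m.
1050^0.398 = 15.94
4410^0.83 = 1059
9.81^-0.24 = 0.5781
Denominator = 0.0401 × 15.94 × 1059 × 0.5781 = 391.3
D / 391.3 = 52600 / 391.3 = 134.4
v = 134.4^(1/0.48) = 134.4^2.0833 = 27170 m/s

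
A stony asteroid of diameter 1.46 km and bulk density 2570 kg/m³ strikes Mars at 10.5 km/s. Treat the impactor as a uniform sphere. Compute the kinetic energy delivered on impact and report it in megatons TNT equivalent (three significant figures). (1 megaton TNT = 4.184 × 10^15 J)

d = 1460 m; v = 10500 m/s.
Mass m = (π/6) ρ d³ = (π/6) × 2570 × (1460)³ = 4.188 × 10^12 kg
E = ½ m v² = 0.5 × 4.188 × 10^12 × (10500)² = 2.309 × 10^20 J
   = 2.309 × 10^20 / 4.184×10^15 = 55186 Mt

E ≈ 55200 Mt TNT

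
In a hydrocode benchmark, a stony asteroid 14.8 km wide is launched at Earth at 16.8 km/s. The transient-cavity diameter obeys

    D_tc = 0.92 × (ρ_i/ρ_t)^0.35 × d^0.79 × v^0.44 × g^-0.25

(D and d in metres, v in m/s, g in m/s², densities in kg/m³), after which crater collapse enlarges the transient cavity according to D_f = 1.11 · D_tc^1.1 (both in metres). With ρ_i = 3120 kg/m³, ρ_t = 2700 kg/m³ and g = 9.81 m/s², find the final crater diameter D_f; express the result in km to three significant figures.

D_f ≈ 267 km

In SI: d = 14800 m, v = 16800 m/s.
(ρ_i/ρ_t)^0.35 = (3120/2700)^0.35 = 1.052
d^0.79 = 14800^0.79 = 1970
v^0.44 = 16800^0.44 = 72.30
g^-0.25 = 9.81^-0.25 = 0.5650
D_tc = 0.92 × 1.052 × 1970 × 72.30 × 0.5650 = 77890 m
D_f = 1.11 × (77890)^1.1 = 2.667 × 10^5 m
     = 266.7 km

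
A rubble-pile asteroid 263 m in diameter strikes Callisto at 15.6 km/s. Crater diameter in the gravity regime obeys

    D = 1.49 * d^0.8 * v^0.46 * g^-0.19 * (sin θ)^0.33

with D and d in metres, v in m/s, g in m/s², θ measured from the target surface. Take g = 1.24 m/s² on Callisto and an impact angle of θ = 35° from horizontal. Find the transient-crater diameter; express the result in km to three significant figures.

In SI units: v = 15600 m/s.
d^0.8 = 263^0.8 = 86.29
v^0.46 = 15600^0.46 = 84.89
g^-0.19 = 1.24^-0.19 = 0.9600
(sin 35°)^0.33 = 0.5736^0.33 = 0.8324
D = 1.49 × 86.29 × 84.89 × 0.9600 × 0.8324 = 8722 m
   = 8.722 km

D ≈ 8.72 km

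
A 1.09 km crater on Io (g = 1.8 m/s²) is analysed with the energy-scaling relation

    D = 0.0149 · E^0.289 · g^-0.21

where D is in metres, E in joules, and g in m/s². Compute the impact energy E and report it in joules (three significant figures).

E ≈ 1.04 × 10^17 J

Rearranging: E = [D / (0.0149 · g^-0.21)]^(1/0.289).
D = 1090 m.
g^-0.21 = 1.8^-0.21 = 0.8839
D / (0.0149 × 0.8839) = 1090 / (0.01317) = 8.276 × 10^4
E = (8.276 × 10^4)^3.4602 = 1.039 × 10^17 J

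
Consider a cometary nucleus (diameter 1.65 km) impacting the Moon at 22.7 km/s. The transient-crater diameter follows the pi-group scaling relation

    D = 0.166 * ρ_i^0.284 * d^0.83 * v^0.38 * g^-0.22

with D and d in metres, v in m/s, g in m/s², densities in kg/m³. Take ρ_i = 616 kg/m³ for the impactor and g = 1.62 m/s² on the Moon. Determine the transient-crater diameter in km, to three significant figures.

D ≈ 19.6 km

In SI units: d = 1650 m, v = 22700 m/s.
ρ_i^0.284 = 616^0.284 = 6.198
d^0.83 = 1650^0.83 = 468.3
v^0.38 = 22700^0.38 = 45.22
g^-0.22 = 1.62^-0.22 = 0.8993
D = 0.166 × 6.198 × 468.3 × 45.22 × 0.8993 = 19594 m
   = 19.59 km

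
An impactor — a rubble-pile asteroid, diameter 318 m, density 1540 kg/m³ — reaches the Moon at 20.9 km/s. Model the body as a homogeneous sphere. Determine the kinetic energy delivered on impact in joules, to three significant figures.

E ≈ 5.66 × 10^18 J

v = 20900 m/s.
Mass m = (π/6) ρ d³ = (π/6) × 1540 × (318)³ = 2.593 × 10^10 kg
E = ½ m v² = 0.5 × 2.593 × 10^10 × (20900)² = 5.663 × 10^18 J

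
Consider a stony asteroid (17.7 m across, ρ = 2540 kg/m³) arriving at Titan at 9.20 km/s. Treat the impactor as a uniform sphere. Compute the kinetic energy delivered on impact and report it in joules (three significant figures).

E ≈ 3.12 × 10^14 J

v = 9200 m/s.
Mass m = (π/6) ρ d³ = (π/6) × 2540 × (17.7)³ = 7.375 × 10^6 kg
E = ½ m v² = 0.5 × 7.375 × 10^6 × (9200)² = 3.121 × 10^14 J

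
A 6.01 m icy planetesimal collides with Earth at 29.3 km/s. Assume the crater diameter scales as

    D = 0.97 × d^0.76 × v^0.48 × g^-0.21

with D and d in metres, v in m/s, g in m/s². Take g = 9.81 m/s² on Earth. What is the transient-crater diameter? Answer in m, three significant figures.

In SI units: v = 29300 m/s.
d^0.76 = 6.01^0.76 = 3.908
v^0.48 = 29300^0.48 = 139.3
g^-0.21 = 9.81^-0.21 = 0.6191
D = 0.97 × 3.908 × 139.3 × 0.6191 = 326.9 m

D ≈ 327 m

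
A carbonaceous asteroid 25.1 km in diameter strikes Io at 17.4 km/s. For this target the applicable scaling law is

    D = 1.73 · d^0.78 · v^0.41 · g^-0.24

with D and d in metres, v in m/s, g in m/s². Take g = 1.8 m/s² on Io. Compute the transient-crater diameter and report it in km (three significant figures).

D ≈ 222 km

In SI units: d = 25100 m, v = 17400 m/s.
d^0.78 = 25100^0.78 = 2702
v^0.41 = 17400^0.41 = 54.78
g^-0.24 = 1.8^-0.24 = 0.8684
D = 1.73 × 2702 × 54.78 × 0.8684 = 2.224 × 10^5 m
   = 222.4 km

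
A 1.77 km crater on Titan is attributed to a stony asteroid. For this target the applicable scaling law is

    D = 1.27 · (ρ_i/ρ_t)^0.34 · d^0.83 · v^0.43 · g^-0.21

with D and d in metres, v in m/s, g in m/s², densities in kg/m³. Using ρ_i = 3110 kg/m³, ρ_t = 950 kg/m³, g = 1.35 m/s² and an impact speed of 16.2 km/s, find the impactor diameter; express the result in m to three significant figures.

Rearranging for d: d = [D / (1.27 · (3110/950)^0.34 · 16200^0.43 · 1.35^-0.21)]^(1/0.83).
D = 1770 m.
(3110/950)^0.34 = 1.497
16200^0.43 = 64.58
1.35^-0.21 = 0.9389
Denominator = 1.27 × 1.497 × 64.58 × 0.9389 = 115.3
D / 115.3 = 1770 / 115.3 = 15.35
d = 15.35^(1/0.83) = 15.35^1.2048 = 26.85 m

d ≈ 26.9 m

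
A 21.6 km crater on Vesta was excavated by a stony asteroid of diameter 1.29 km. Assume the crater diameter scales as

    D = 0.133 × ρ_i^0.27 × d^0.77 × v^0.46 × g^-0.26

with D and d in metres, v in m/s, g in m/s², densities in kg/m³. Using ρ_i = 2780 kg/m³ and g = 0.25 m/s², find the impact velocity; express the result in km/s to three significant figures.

Rearranging for v: v = [D / (0.133 · 2780^0.27 · 1290^0.77 · 0.25^-0.26)]^(1/0.46).
D = 21600 m.
2780^0.27 = 8.509
1290^0.77 = 248.4
0.25^-0.26 = 1.434
Denominator = 0.133 × 8.509 × 248.4 × 1.434 = 403.1
D / 403.1 = 21600 / 403.1 = 53.58
v = 53.58^(1/0.46) = 53.58^2.1739 = 5737 m/s

v ≈ 5.74 km/s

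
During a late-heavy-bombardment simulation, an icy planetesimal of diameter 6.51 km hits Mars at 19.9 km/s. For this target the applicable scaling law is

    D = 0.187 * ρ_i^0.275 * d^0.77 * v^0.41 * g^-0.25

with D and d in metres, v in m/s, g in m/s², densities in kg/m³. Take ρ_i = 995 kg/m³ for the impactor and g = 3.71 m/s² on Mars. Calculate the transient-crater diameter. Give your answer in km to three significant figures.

In SI units: d = 6510 m, v = 19900 m/s.
ρ_i^0.275 = 995^0.275 = 6.674
d^0.77 = 6510^0.77 = 863.9
v^0.41 = 19900^0.41 = 57.88
g^-0.25 = 3.71^-0.25 = 0.7205
D = 0.187 × 6.674 × 863.9 × 57.88 × 0.7205 = 44963 m
   = 44.96 km

D ≈ 45.0 km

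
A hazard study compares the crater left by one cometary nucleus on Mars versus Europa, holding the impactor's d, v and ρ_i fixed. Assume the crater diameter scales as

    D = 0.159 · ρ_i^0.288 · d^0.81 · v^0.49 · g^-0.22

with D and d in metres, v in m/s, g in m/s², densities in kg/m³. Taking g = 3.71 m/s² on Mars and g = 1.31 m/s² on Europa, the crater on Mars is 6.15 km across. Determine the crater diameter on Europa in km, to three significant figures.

D ≈ 7.73 km

All impactor-dependent factors cancel in the ratio, leaving D_Europa/D_Mars = (g_Europa/g_Mars)^-0.22.
(1.31/3.71)^-0.22 = 0.3531^-0.22 = 1.257
D_Europa = 1.257 × 6.15 km = 7.73 km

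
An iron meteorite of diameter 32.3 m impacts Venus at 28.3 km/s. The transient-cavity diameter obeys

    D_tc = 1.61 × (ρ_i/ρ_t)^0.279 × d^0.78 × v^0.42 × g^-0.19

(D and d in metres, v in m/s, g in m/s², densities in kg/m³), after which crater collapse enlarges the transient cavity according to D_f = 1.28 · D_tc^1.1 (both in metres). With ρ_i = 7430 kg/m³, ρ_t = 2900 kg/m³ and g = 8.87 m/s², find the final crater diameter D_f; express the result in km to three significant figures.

v = 28300 m/s.
(ρ_i/ρ_t)^0.279 = (7430/2900)^0.279 = 1.300
d^0.78 = 32.3^0.78 = 15.04
v^0.42 = 28300^0.42 = 74.09
g^-0.19 = 8.87^-0.19 = 0.6605
D_tc = 1.61 × 1.300 × 15.04 × 74.09 × 0.6605 = 1540 m
D_f = 1.28 × (1540)^1.1 = 4107 m
     = 4.107 km

D_f ≈ 4.11 km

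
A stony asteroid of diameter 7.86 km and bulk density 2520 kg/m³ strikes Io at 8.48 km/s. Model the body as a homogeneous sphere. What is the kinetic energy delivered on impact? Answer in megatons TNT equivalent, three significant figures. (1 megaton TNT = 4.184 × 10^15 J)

d = 7860 m; v = 8480 m/s.
Mass m = (π/6) ρ d³ = (π/6) × 2520 × (7860)³ = 6.407 × 10^14 kg
E = ½ m v² = 0.5 × 6.407 × 10^14 × (8480)² = 2.304 × 10^22 J
   = 2.304 × 10^22 / 4.184×10^15 = 5.507 × 10^6 Mt

E ≈ 5.51 × 10^6 Mt TNT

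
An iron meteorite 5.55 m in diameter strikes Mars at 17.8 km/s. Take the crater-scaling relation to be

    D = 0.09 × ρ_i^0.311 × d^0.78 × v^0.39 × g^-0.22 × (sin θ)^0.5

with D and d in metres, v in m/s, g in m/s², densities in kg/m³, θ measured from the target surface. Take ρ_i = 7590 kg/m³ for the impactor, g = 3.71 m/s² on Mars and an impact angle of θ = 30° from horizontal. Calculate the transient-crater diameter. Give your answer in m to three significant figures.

In SI units: v = 17800 m/s.
ρ_i^0.311 = 7590^0.311 = 16.10
d^0.78 = 5.55^0.78 = 3.807
v^0.39 = 17800^0.39 = 45.46
g^-0.22 = 3.71^-0.22 = 0.7494
(sin 30°)^0.5 = 0.5000^0.5 = 0.7071
D = 0.09 × 16.10 × 3.807 × 45.46 × 0.7494 × 0.7071 = 132.9 m

D ≈ 133 m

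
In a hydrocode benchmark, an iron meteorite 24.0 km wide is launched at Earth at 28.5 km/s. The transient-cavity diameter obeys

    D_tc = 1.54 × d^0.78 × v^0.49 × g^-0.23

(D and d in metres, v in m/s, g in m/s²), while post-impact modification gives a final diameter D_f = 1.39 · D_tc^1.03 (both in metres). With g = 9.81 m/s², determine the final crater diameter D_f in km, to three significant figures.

In SI: d = 24000 m, v = 28500 m/s.
d^0.78 = 24000^0.78 = 2610
v^0.49 = 28500^0.49 = 152.4
g^-0.23 = 9.81^-0.23 = 0.5914
D_tc = 1.54 × 2610 × 152.4 × 0.5914 = 3.623 × 10^5 m
D_f = 1.39 × (3.623 × 10^5)^1.03 = 7.394 × 10^5 m
     = 739.4 km

D_f ≈ 739 km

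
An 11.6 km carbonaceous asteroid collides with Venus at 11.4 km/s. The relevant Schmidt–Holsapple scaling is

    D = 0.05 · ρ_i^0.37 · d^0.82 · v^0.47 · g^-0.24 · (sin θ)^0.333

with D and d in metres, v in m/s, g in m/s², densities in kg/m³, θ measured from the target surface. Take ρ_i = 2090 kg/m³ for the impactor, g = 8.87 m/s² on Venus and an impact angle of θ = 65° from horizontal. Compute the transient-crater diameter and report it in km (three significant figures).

In SI units: d = 11600 m, v = 11400 m/s.
ρ_i^0.37 = 2090^0.37 = 16.92
d^0.82 = 11600^0.82 = 2152
v^0.47 = 11400^0.47 = 80.68
g^-0.24 = 8.87^-0.24 = 0.5922
(sin 65°)^0.333 = 0.9063^0.333 = 0.9678
D = 0.05 × 16.92 × 2152 × 80.68 × 0.5922 × 0.9678 = 84185 m
   = 84.18 km

D ≈ 84.2 km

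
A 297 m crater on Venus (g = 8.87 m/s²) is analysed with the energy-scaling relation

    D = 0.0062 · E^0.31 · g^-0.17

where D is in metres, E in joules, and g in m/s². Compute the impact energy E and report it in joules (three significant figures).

Rearranging: E = [D / (0.0062 · g^-0.17)]^(1/0.31).
g^-0.17 = 8.87^-0.17 = 0.6900
D / (0.0062 × 0.6900) = 297 / (4.278 × 10^-3) = 6.942 × 10^4
E = (6.942 × 10^4)^3.2258 = 4.146 × 10^15 J

E ≈ 4.15 × 10^15 J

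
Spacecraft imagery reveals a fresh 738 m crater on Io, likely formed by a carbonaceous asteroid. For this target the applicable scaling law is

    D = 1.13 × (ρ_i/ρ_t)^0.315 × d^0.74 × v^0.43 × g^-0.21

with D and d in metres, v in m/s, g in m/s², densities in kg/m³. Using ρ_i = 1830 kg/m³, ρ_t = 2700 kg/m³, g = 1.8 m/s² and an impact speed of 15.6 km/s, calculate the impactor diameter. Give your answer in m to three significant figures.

d ≈ 32.5 m

Rearranging for d: d = [D / (1.13 · (1830/2700)^0.315 · 15600^0.43 · 1.8^-0.21)]^(1/0.74).
(1830/2700)^0.315 = 0.8847
15600^0.43 = 63.54
1.8^-0.21 = 0.8839
Denominator = 1.13 × 0.8847 × 63.54 × 0.8839 = 56.15
D / 56.15 = 738 / 56.15 = 13.14
d = 13.14^(1/0.74) = 13.14^1.3514 = 32.48 m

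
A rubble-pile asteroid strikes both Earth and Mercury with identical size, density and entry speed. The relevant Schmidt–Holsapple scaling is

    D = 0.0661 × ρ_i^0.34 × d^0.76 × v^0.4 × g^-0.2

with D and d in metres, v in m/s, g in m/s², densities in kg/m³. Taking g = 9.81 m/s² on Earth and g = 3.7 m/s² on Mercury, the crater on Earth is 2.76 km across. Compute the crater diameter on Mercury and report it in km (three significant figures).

All impactor-dependent factors cancel in the ratio, leaving D_Mercury/D_Earth = (g_Mercury/g_Earth)^-0.2.
(3.7/9.81)^-0.2 = 0.3772^-0.2 = 1.215
D_Mercury = 1.215 × 2.76 km = 3.35 km

D ≈ 3.35 km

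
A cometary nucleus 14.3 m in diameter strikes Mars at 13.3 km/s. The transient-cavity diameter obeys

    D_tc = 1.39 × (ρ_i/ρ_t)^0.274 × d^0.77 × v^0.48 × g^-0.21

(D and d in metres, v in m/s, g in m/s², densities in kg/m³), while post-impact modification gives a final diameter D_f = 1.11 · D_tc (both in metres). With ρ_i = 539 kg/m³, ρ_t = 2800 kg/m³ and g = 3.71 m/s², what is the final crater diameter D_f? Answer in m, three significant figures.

v = 13300 m/s.
(ρ_i/ρ_t)^0.274 = (539/2800)^0.274 = 0.6367
d^0.77 = 14.3^0.77 = 7.755
v^0.48 = 13300^0.48 = 95.38
g^-0.21 = 3.71^-0.21 = 0.7593
D_tc = 1.39 × 0.6367 × 7.755 × 95.38 × 0.7593 = 497.1 m
D_f = 1.11 × 497.1 = 551.8 m

D_f ≈ 552 m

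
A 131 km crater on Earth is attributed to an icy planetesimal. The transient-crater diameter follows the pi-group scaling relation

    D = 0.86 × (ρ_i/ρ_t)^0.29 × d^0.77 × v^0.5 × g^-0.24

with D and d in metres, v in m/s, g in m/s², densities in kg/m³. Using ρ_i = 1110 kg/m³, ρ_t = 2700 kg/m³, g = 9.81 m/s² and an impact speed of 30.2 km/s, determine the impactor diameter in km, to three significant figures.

d ≈ 18.9 km

Rearranging for d: d = [D / (0.86 · (1110/2700)^0.29 · 30200^0.5 · 9.81^-0.24)]^(1/0.77).
D = 131000 m.
(1110/2700)^0.29 = 0.7728
30200^0.5 = 173.8
9.81^-0.24 = 0.5781
Denominator = 0.86 × 0.7728 × 173.8 × 0.5781 = 66.78
D / 66.78 = 131000 / 66.78 = 1962
d = 1962^(1/0.77) = 1962^1.2987 = 18890 m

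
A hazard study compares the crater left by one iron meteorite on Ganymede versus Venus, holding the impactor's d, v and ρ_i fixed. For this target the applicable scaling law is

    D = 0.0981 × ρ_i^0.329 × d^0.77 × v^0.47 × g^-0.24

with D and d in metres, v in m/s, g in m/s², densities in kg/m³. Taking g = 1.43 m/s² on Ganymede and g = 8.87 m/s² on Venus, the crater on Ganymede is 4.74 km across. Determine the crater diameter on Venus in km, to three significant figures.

All impactor-dependent factors cancel in the ratio, leaving D_Venus/D_Ganymede = (g_Venus/g_Ganymede)^-0.24.
(8.87/1.43)^-0.24 = 6.203^-0.24 = 0.6453
D_Venus = 0.6453 × 4.74 km = 3.06 km

D ≈ 3.06 km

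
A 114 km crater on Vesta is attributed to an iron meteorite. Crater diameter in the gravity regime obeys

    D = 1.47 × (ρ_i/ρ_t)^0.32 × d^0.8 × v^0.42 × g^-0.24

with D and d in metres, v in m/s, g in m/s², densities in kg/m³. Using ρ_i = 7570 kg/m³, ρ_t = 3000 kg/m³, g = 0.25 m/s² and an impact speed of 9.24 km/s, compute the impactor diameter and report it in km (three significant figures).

d ≈ 4.88 km

Rearranging for d: d = [D / (1.47 · (7570/3000)^0.32 · 9240^0.42 · 0.25^-0.24)]^(1/0.8).
D = 114000 m.
(7570/3000)^0.32 = 1.345
9240^0.42 = 46.30
0.25^-0.24 = 1.395
Denominator = 1.47 × 1.345 × 46.30 × 1.395 = 127.7
D / 127.7 = 114000 / 127.7 = 892.7
d = 892.7^(1/0.8) = 892.7^1.25 = 4880 m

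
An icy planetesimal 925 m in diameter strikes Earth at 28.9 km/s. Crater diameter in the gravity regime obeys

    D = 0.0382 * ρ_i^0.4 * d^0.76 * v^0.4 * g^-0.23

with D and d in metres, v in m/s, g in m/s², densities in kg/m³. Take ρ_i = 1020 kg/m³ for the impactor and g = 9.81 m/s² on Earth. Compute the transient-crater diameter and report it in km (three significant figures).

D ≈ 3.94 km

In SI units: v = 28900 m/s.
ρ_i^0.4 = 1020^0.4 = 15.97
d^0.76 = 925^0.76 = 179.6
v^0.4 = 28900^0.4 = 60.86
g^-0.23 = 9.81^-0.23 = 0.5914
D = 0.0382 × 15.97 × 179.6 × 60.86 × 0.5914 = 3944 m
   = 3.944 km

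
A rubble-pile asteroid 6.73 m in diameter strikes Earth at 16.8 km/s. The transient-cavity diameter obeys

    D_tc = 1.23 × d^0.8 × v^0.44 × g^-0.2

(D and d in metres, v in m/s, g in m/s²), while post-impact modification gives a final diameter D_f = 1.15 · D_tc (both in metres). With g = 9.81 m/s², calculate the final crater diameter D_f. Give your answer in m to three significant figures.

D_f ≈ 298 m

v = 16800 m/s.
d^0.8 = 6.73^0.8 = 4.596
v^0.44 = 16800^0.44 = 72.30
g^-0.2 = 9.81^-0.2 = 0.6334
D_tc = 1.23 × 4.596 × 72.30 × 0.6334 = 258.9 m
D_f = 1.15 × 258.9 = 297.7 m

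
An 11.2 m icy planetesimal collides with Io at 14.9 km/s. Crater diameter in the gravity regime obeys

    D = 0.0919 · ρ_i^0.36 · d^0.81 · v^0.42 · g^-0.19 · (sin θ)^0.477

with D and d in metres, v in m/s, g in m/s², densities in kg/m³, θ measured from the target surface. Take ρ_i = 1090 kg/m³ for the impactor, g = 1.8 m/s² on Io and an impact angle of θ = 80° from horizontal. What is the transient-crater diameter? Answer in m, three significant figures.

In SI units: v = 14900 m/s.
ρ_i^0.36 = 1090^0.36 = 12.40
d^0.81 = 11.2^0.81 = 7.077
v^0.42 = 14900^0.42 = 56.59
g^-0.19 = 1.8^-0.19 = 0.8943
(sin 80°)^0.477 = 0.9848^0.477 = 0.9927
D = 0.0919 × 12.40 × 7.077 × 56.59 × 0.8943 × 0.9927 = 405.2 m

D ≈ 405 m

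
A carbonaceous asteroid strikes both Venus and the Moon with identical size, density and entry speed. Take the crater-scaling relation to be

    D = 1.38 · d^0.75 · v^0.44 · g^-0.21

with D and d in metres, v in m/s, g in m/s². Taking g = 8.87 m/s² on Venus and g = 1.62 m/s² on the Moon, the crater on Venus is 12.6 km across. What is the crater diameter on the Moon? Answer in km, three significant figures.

All impactor-dependent factors cancel in the ratio, leaving D_Moon/D_Venus = (g_Moon/g_Venus)^-0.21.
(1.62/8.87)^-0.21 = 0.1826^-0.21 = 1.429
D_Moon = 1.429 × 12.6 km = 18.0 km

D ≈ 18.0 km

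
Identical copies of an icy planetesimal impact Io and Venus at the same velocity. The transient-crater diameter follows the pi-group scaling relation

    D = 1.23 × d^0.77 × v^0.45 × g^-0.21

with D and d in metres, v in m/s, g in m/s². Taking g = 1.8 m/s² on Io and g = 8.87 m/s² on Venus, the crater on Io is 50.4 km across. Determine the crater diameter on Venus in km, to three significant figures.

All impactor-dependent factors cancel in the ratio, leaving D_Venus/D_Io = (g_Venus/g_Io)^-0.21.
(8.87/1.8)^-0.21 = 4.928^-0.21 = 0.7154
D_Venus = 0.7154 × 50.4 km = 36.1 km

D ≈ 36.1 km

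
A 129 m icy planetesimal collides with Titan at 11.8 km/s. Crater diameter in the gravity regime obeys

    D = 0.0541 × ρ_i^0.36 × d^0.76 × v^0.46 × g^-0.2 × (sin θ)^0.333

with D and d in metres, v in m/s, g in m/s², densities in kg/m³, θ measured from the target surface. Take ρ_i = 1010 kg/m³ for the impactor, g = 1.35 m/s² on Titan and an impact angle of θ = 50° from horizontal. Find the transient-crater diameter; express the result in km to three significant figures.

In SI units: v = 11800 m/s.
ρ_i^0.36 = 1010^0.36 = 12.07
d^0.76 = 129^0.76 = 40.18
v^0.46 = 11800^0.46 = 74.66
g^-0.2 = 1.35^-0.2 = 0.9417
(sin 50°)^0.333 = 0.7660^0.333 = 0.9151
D = 0.0541 × 12.07 × 40.18 × 74.66 × 0.9417 × 0.9151 = 1688 m
   = 1.688 km

D ≈ 1.69 km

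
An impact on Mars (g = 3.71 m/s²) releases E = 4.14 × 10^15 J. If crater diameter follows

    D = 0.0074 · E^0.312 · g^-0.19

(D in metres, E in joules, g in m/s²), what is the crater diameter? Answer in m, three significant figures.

E^0.312 = (4.14 × 10^15)^0.312 = 7.456 × 10^4
g^-0.19 = 3.71^-0.19 = 0.7795
D = 0.0074 × 7.456 × 10^4 × 0.7795 = 430.1 m

D ≈ 430 m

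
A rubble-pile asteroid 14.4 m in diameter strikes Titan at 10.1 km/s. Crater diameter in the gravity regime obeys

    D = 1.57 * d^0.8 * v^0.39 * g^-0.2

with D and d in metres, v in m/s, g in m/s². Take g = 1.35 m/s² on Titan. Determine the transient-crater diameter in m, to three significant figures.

In SI units: v = 10100 m/s.
d^0.8 = 14.4^0.8 = 8.447
v^0.39 = 10100^0.39 = 36.45
g^-0.2 = 1.35^-0.2 = 0.9417
D = 1.57 × 8.447 × 36.45 × 0.9417 = 455.2 m

D ≈ 455 m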